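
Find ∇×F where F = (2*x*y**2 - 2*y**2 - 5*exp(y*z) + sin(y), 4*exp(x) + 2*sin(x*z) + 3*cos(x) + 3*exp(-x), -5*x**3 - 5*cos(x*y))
(x*(5*sin(x*y) - 2*cos(x*z)), 15*x**2 - 5*y*exp(y*z) - 5*y*sin(x*y), -4*x*y + 4*y + 5*z*exp(y*z) + 2*z*cos(x*z) + 4*exp(x) - 3*sin(x) - cos(y) - 3*exp(-x))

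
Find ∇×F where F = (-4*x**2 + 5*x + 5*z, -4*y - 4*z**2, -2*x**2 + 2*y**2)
(4*y + 8*z, 4*x + 5, 0)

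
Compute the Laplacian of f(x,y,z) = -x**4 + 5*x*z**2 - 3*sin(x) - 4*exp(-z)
-12*x**2 + 10*x + 3*sin(x) - 4*exp(-z)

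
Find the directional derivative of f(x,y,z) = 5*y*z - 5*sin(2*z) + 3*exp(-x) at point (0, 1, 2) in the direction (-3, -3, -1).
2*sqrt(19)*(-13 + 5*cos(4))/19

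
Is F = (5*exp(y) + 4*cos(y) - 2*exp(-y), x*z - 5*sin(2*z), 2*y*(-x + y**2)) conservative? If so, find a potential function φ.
No, ∇×F = (-3*x + 6*y**2 + 10*cos(2*z), 2*y, z - 5*exp(y) + 4*sin(y) - 2*exp(-y)) ≠ 0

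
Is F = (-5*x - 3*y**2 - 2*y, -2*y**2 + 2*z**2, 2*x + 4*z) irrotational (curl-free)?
No, ∇×F = (-4*z, -2, 6*y + 2)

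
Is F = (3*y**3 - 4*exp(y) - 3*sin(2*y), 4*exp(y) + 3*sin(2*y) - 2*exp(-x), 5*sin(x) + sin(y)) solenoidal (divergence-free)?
No, ∇·F = 4*exp(y) + 6*cos(2*y)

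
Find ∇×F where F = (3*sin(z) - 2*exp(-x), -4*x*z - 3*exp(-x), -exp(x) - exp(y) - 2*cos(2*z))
(4*x - exp(y), exp(x) + 3*cos(z), -4*z + 3*exp(-x))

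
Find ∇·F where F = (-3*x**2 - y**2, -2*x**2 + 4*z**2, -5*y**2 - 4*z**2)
-6*x - 8*z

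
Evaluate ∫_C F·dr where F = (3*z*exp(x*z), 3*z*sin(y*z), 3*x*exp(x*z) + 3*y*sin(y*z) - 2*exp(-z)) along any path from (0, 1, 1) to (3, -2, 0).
-1 - 2*exp(-1) + 3*cos(1)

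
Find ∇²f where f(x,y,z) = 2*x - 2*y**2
-4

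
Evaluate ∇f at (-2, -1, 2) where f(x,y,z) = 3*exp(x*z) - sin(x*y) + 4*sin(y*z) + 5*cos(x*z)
(10*sin(4) + cos(2) + 6*exp(-4), 10*cos(2), -6*exp(-4) - 4*cos(2) - 10*sin(4))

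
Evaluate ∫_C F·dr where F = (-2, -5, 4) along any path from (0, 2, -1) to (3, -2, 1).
22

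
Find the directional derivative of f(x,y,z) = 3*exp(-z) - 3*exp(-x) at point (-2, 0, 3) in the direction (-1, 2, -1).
sqrt(6)*(1 - exp(5))*exp(-3)/2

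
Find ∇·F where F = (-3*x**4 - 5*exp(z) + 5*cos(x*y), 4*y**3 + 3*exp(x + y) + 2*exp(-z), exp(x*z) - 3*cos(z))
-12*x**3 + x*exp(x*z) + 12*y**2 - 5*y*sin(x*y) + 3*exp(x + y) + 3*sin(z)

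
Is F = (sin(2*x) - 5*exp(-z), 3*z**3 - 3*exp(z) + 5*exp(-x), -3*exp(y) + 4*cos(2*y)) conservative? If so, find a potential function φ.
No, ∇×F = (-9*z**2 - 3*exp(y) + 3*exp(z) - 8*sin(2*y), 5*exp(-z), -5*exp(-x)) ≠ 0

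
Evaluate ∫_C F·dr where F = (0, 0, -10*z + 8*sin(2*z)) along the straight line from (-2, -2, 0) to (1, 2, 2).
-16 - 4*cos(4)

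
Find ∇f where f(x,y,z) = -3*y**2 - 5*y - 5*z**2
(0, -6*y - 5, -10*z)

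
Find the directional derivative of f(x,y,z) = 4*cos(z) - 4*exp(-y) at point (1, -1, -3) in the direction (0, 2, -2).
2*sqrt(2)*(E - sin(3))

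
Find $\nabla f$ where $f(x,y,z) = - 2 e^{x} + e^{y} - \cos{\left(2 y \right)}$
(-2*exp(x), exp(y) + 2*sin(2*y), 0)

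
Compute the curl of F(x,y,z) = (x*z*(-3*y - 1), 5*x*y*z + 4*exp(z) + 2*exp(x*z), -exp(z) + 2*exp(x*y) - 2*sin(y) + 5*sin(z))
(-5*x*y + 2*x*exp(x*y) - 2*x*exp(x*z) - 4*exp(z) - 2*cos(y), -x*(3*y + 1) - 2*y*exp(x*y), z*(3*x + 5*y + 2*exp(x*z)))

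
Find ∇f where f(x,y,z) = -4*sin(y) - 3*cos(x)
(3*sin(x), -4*cos(y), 0)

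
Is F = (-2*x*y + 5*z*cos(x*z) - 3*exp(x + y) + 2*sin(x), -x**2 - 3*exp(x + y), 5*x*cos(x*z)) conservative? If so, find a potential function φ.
Yes, F is conservative. φ = -x**2*y - 3*exp(x + y) + 5*sin(x*z) - 2*cos(x)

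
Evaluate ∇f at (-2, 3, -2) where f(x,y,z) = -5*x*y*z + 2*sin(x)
(2*cos(2) + 30, -20, 30)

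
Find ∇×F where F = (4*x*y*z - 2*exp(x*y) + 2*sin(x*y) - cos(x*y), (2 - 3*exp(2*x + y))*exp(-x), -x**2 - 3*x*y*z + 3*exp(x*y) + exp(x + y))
(-3*x*z + 3*x*exp(x*y) + exp(x + y), 4*x*y + 2*x + 3*y*z - 3*y*exp(x*y) - exp(x + y), (x*(-4*z + 2*exp(x*y) - sin(x*y) - 2*cos(x*y))*exp(x) - 3*exp(2*x + y) - 2)*exp(-x))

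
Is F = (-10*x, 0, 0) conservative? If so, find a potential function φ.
Yes, F is conservative. φ = -5*x**2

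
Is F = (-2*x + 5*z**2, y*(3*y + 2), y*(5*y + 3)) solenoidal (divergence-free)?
No, ∇·F = 6*y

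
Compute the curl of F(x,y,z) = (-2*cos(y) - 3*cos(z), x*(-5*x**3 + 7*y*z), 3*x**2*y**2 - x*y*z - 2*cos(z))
(x*(6*x*y - 7*y - z), -6*x*y**2 + y*z + 3*sin(z), -20*x**3 + 7*y*z - 2*sin(y))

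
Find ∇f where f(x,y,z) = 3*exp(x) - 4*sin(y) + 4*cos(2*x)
(3*exp(x) - 8*sin(2*x), -4*cos(y), 0)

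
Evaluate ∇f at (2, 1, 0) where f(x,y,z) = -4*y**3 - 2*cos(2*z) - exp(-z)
(0, -12, 1)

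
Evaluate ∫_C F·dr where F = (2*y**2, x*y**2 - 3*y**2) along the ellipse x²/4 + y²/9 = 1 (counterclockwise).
27*pi/2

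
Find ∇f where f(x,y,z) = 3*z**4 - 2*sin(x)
(-2*cos(x), 0, 12*z**3)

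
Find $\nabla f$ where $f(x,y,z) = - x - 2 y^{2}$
(-1, -4*y, 0)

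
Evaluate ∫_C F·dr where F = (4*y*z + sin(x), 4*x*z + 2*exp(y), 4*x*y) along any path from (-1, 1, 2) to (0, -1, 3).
-4*sinh(1) + cos(1) + 7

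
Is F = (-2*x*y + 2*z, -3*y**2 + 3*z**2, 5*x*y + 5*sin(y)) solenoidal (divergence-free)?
No, ∇·F = -8*y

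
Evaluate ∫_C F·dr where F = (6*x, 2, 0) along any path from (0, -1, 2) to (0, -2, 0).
-2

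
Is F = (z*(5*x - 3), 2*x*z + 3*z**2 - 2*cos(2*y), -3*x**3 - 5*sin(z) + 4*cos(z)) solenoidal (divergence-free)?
No, ∇·F = 5*z + 4*sin(2*y) - 4*sin(z) - 5*cos(z)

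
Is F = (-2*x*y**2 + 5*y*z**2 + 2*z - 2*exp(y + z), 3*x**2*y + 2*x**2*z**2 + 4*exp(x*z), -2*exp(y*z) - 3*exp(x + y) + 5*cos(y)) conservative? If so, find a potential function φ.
No, ∇×F = (-4*x**2*z - 4*x*exp(x*z) - 2*z*exp(y*z) - 3*exp(x + y) - 5*sin(y), 10*y*z + 3*exp(x + y) - 2*exp(y + z) + 2, 10*x*y + 4*x*z**2 - 5*z**2 + 4*z*exp(x*z) + 2*exp(y + z)) ≠ 0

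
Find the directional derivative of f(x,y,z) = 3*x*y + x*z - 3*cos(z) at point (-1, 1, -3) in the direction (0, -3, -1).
sqrt(10)*(3*sin(3) + 10)/10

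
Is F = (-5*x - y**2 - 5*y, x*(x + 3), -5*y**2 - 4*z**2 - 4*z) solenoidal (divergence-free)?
No, ∇·F = -8*z - 9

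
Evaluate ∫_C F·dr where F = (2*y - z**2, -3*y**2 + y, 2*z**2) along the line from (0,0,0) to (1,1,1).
5/6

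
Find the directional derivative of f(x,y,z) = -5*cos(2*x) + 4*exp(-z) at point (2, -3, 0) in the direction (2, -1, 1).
2*sqrt(6)*(5*sin(4) - 1)/3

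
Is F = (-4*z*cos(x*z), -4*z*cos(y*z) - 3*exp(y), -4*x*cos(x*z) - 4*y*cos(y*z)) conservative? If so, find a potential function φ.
Yes, F is conservative. φ = -3*exp(y) - 4*sin(x*z) - 4*sin(y*z)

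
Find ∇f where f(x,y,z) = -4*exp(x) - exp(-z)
(-4*exp(x), 0, exp(-z))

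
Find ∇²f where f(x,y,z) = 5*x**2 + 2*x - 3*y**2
4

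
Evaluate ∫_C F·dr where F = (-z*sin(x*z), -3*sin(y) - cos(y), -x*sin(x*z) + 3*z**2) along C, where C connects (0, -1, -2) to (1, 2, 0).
-3*cos(1) + 3*cos(2) - sin(2) - sin(1) + 8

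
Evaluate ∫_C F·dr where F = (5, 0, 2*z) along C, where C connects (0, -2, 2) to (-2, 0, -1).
-13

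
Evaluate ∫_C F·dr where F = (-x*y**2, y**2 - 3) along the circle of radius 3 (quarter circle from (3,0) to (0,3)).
81/4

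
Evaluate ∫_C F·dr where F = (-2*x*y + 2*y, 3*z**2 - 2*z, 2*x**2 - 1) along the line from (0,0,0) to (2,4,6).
382/3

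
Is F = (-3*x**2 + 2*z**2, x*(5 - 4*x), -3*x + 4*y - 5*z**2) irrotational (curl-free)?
No, ∇×F = (4, 4*z + 3, 5 - 8*x)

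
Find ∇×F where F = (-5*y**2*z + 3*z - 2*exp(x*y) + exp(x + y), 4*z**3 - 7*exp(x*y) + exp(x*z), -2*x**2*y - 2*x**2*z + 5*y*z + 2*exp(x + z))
(-2*x**2 - x*exp(x*z) - 12*z**2 + 5*z, 4*x*y + 4*x*z - 5*y**2 - 2*exp(x + z) + 3, 2*x*exp(x*y) + 10*y*z - 7*y*exp(x*y) + z*exp(x*z) - exp(x + y))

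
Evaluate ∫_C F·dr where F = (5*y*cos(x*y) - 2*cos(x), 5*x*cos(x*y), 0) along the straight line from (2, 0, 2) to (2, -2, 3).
-5*sin(4)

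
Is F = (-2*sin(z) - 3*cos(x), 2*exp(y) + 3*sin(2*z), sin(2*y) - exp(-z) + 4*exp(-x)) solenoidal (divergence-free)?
No, ∇·F = 2*exp(y) + 3*sin(x) + exp(-z)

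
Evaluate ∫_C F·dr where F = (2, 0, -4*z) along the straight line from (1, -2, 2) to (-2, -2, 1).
0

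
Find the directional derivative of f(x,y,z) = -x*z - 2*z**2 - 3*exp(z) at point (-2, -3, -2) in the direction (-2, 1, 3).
sqrt(14)*(-9 + 26*exp(2))*exp(-2)/14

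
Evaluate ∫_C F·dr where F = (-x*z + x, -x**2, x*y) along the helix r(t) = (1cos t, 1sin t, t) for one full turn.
-pi/2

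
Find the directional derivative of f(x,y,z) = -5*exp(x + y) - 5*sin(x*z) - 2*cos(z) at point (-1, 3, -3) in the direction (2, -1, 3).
sqrt(14)*(45*cos(3) - 5*exp(2) - 6*sin(3))/14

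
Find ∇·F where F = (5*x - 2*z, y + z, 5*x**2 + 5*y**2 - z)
5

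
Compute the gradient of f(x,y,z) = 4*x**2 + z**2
(8*x, 0, 2*z)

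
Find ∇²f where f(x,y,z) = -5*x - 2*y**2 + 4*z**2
4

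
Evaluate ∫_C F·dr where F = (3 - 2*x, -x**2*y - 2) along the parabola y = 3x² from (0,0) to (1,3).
-7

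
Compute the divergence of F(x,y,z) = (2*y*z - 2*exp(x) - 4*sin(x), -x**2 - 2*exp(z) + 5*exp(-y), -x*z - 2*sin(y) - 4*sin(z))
-x - 2*exp(x) - 4*cos(x) - 4*cos(z) - 5*exp(-y)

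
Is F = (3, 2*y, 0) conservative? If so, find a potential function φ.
Yes, F is conservative. φ = 3*x + y**2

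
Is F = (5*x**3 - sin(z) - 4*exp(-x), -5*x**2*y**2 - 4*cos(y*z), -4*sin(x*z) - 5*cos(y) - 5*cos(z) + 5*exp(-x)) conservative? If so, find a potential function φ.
No, ∇×F = (-4*y*sin(y*z) + 5*sin(y), 4*z*cos(x*z) - cos(z) + 5*exp(-x), -10*x*y**2) ≠ 0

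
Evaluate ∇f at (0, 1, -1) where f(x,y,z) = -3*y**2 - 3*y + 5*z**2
(0, -9, -10)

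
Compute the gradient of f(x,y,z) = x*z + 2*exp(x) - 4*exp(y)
(z + 2*exp(x), -4*exp(y), x)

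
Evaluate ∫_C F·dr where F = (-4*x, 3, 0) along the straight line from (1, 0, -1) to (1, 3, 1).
9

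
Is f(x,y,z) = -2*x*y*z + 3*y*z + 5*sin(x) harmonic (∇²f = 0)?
No, ∇²f = -5*sin(x)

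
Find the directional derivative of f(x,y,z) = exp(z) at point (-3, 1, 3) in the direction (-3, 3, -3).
-sqrt(3)*exp(3)/3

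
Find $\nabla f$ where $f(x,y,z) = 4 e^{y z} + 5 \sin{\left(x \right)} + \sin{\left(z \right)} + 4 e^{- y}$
(5*cos(x), 4*z*exp(y*z) - 4*exp(-y), 4*y*exp(y*z) + cos(z))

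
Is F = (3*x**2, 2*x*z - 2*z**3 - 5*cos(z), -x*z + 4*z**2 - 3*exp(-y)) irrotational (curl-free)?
No, ∇×F = (-2*x + 6*z**2 - 5*sin(z) + 3*exp(-y), z, 2*z)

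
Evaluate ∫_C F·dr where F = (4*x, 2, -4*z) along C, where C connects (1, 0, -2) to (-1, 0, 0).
8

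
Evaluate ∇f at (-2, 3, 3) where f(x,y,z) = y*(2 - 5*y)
(0, -28, 0)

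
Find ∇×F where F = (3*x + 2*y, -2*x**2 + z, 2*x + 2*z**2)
(-1, -2, -4*x - 2)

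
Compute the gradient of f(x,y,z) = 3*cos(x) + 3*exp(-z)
(-3*sin(x), 0, -3*exp(-z))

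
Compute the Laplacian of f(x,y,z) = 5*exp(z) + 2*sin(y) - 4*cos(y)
5*exp(z) - 2*sin(y) + 4*cos(y)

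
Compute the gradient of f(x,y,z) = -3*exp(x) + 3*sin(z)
(-3*exp(x), 0, 3*cos(z))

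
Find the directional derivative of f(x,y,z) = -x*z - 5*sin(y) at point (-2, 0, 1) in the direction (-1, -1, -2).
sqrt(6)/3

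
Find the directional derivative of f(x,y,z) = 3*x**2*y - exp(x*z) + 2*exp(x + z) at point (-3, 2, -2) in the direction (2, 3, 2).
sqrt(17)*(8 + 9*exp(5) + 10*exp(11))*exp(-5)/17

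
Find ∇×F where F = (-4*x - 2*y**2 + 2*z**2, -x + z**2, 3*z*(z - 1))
(-2*z, 4*z, 4*y - 1)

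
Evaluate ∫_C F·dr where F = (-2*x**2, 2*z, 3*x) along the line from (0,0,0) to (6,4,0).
-144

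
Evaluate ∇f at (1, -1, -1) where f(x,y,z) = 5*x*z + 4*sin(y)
(-5, 4*cos(1), 5)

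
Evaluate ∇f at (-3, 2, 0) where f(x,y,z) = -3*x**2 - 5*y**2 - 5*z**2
(18, -20, 0)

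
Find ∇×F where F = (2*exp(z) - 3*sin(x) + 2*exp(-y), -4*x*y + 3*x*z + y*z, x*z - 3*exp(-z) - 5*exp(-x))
(-3*x - y, -z + 2*exp(z) - 5*exp(-x), -4*y + 3*z + 2*exp(-y))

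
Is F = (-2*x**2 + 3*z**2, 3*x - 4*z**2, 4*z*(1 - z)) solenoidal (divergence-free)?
No, ∇·F = -4*x - 8*z + 4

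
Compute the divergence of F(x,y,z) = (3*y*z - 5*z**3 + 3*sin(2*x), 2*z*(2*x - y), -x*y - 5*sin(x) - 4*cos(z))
-2*z + 4*sin(z) + 6*cos(2*x)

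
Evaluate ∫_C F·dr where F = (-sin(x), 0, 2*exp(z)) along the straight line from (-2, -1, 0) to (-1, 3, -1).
-2 - cos(2) + cos(1) + 2*exp(-1)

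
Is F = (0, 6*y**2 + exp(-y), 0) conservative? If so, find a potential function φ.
Yes, F is conservative. φ = 2*y**3 - exp(-y)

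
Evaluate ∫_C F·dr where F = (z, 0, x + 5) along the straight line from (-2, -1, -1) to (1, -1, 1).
9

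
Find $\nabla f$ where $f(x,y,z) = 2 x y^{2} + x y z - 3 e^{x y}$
(y*(2*y + z - 3*exp(x*y)), x*(4*y + z - 3*exp(x*y)), x*y)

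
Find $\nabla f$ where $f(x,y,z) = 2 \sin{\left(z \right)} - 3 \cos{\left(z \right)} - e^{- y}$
(0, exp(-y), 3*sin(z) + 2*cos(z))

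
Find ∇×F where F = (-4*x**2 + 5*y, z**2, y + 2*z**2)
(1 - 2*z, 0, -5)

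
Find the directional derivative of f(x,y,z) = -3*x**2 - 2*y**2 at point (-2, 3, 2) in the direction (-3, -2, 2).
-12*sqrt(17)/17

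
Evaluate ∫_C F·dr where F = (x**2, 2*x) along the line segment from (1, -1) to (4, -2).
16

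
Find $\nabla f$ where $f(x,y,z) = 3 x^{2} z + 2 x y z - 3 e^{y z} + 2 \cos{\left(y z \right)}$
(2*z*(3*x + y), z*(2*x - 3*exp(y*z) - 2*sin(y*z)), 3*x**2 + 2*x*y - 3*y*exp(y*z) - 2*y*sin(y*z))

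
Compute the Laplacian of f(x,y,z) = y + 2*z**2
4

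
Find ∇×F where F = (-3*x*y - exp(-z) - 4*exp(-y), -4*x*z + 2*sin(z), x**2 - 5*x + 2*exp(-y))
(4*x - 2*cos(z) - 2*exp(-y), -2*x + 5 + exp(-z), 3*x - 4*z - 4*exp(-y))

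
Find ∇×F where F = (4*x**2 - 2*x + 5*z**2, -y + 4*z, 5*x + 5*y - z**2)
(1, 10*z - 5, 0)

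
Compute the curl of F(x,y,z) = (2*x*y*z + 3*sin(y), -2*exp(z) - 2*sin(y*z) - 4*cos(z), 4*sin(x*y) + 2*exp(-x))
(4*x*cos(x*y) + 2*y*cos(y*z) + 2*exp(z) - 4*sin(z), 2*x*y - 4*y*cos(x*y) + 2*exp(-x), -2*x*z - 3*cos(y))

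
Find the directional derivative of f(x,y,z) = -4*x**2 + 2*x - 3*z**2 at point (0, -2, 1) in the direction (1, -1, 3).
-16*sqrt(11)/11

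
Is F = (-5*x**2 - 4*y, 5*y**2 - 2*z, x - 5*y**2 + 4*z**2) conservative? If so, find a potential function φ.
No, ∇×F = (2 - 10*y, -1, 4) ≠ 0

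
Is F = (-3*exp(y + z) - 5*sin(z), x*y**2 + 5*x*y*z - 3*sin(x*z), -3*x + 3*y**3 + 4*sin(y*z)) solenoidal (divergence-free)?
No, ∇·F = 2*x*y + 5*x*z + 4*y*cos(y*z)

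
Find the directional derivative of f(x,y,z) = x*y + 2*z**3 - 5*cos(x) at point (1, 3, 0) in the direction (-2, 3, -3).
-sqrt(22)*(3 + 10*sin(1))/22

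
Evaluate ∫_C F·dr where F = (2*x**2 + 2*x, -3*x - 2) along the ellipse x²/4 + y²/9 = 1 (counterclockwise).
-18*pi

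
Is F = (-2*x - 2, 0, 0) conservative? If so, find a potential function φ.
Yes, F is conservative. φ = x*(-x - 2)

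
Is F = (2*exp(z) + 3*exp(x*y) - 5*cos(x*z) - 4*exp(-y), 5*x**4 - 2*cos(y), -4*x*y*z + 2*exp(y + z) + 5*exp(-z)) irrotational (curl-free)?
No, ∇×F = (-4*x*z + 2*exp(y + z), 5*x*sin(x*z) + 4*y*z + 2*exp(z), 20*x**3 - 3*x*exp(x*y) - 4*exp(-y))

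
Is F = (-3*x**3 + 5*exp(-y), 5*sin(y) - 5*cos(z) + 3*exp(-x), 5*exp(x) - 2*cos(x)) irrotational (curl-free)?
No, ∇×F = (-5*sin(z), -5*exp(x) - 2*sin(x), 5*exp(-y) - 3*exp(-x))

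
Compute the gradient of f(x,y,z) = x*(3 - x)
(3 - 2*x, 0, 0)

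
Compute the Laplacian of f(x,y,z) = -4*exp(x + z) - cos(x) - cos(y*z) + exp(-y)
y**2*cos(y*z) + z**2*cos(y*z) - 8*exp(x + z) + cos(x) + exp(-y)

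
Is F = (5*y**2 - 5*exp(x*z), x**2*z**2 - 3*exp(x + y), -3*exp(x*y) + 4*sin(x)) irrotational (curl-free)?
No, ∇×F = (x*(-2*x*z - 3*exp(x*y)), -5*x*exp(x*z) + 3*y*exp(x*y) - 4*cos(x), 2*x*z**2 - 10*y - 3*exp(x + y))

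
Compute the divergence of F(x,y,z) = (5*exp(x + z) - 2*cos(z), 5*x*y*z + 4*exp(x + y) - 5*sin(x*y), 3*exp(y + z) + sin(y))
5*x*z - 5*x*cos(x*y) + 4*exp(x + y) + 5*exp(x + z) + 3*exp(y + z)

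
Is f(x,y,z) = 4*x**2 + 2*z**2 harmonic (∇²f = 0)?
No, ∇²f = 12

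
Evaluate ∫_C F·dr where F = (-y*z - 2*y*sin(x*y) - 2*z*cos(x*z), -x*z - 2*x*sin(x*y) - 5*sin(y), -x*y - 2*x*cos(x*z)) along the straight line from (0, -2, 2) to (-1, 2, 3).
2*cos(2) + 2*sin(3) + 4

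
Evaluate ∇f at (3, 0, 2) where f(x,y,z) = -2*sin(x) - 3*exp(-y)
(-2*cos(3), 3, 0)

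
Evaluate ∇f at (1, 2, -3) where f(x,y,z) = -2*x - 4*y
(-2, -4, 0)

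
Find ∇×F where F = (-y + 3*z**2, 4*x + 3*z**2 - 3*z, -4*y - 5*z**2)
(-6*z - 1, 6*z, 5)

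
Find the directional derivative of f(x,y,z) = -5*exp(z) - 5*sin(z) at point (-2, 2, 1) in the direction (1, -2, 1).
-5*sqrt(6)*(cos(1) + E)/6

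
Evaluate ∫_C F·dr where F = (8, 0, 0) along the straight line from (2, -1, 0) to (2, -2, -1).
0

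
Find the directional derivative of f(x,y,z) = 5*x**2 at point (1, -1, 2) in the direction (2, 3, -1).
10*sqrt(14)/7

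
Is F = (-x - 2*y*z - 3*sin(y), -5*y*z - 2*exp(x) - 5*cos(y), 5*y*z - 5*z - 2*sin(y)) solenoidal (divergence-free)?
No, ∇·F = 5*y - 5*z + 5*sin(y) - 6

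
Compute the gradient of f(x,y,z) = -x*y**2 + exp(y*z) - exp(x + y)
(-y**2 - exp(x + y), -2*x*y + z*exp(y*z) - exp(x + y), y*exp(y*z))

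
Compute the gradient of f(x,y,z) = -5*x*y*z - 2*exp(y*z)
(-5*y*z, z*(-5*x - 2*exp(y*z)), y*(-5*x - 2*exp(y*z)))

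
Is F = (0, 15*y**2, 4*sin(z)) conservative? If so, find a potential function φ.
Yes, F is conservative. φ = 5*y**3 - 4*cos(z)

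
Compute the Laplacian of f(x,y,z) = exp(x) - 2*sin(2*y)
exp(x) + 8*sin(2*y)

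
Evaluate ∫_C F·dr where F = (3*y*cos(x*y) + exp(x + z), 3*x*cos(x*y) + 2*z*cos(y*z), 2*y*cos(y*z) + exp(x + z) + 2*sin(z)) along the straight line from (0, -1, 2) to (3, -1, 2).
-exp(2) - 3*sin(3) + exp(5)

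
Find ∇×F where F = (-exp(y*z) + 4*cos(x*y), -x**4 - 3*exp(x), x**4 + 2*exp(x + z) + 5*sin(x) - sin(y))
(-cos(y), -4*x**3 - y*exp(y*z) - 2*exp(x + z) - 5*cos(x), -4*x**3 + 4*x*sin(x*y) + z*exp(y*z) - 3*exp(x))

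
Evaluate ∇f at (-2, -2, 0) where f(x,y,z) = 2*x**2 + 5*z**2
(-8, 0, 0)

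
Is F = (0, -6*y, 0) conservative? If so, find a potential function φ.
Yes, F is conservative. φ = -3*y**2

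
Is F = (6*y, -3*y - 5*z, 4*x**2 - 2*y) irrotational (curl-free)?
No, ∇×F = (3, -8*x, -6)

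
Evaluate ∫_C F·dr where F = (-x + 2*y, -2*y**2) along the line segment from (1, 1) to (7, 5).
-212/3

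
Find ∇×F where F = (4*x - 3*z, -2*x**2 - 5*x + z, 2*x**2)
(-1, -4*x - 3, -4*x - 5)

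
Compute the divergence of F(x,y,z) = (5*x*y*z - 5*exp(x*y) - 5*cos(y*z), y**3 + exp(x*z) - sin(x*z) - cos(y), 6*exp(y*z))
3*y**2 + 5*y*z - 5*y*exp(x*y) + 6*y*exp(y*z) + sin(y)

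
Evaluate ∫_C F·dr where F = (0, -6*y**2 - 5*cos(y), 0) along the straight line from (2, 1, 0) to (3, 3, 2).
-52 - 5*sin(3) + 5*sin(1)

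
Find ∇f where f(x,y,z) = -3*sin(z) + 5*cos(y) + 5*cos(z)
(0, -5*sin(y), -5*sin(z) - 3*cos(z))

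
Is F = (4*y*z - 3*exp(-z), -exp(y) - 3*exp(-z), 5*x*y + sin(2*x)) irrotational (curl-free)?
No, ∇×F = (5*x - 3*exp(-z), -y - 2*cos(2*x) + 3*exp(-z), -4*z)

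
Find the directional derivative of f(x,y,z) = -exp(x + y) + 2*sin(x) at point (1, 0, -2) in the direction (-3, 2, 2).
sqrt(17)*(E - 6*cos(1))/17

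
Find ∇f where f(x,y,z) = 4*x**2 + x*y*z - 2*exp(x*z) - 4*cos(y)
(8*x + y*z - 2*z*exp(x*z), x*z + 4*sin(y), x*(y - 2*exp(x*z)))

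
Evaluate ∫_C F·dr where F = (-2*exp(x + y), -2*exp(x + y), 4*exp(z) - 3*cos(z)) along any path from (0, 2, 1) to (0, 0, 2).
-4*E - 3*sin(2) - 2 + 3*sin(1) + 6*exp(2)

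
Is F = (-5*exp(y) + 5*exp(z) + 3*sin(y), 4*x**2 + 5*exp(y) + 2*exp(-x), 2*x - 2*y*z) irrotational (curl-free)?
No, ∇×F = (-2*z, 5*exp(z) - 2, 8*x + 5*exp(y) - 3*cos(y) - 2*exp(-x))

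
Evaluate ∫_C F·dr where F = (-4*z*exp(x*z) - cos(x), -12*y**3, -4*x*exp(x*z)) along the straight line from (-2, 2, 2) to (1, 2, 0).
-4 - sin(2) - sin(1) + 4*exp(-4)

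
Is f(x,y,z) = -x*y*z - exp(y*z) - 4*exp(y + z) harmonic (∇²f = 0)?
No, ∇²f = -y**2*exp(y*z) - z**2*exp(y*z) - 8*exp(y + z)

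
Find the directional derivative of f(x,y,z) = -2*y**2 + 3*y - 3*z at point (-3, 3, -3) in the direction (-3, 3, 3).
-4*sqrt(3)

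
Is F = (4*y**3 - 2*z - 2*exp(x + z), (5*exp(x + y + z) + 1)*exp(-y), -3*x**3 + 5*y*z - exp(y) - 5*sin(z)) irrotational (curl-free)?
No, ∇×F = (5*z - exp(y) - 5*exp(x + z), 9*x**2 - 2*exp(x + z) - 2, -12*y**2 + 5*exp(x + z))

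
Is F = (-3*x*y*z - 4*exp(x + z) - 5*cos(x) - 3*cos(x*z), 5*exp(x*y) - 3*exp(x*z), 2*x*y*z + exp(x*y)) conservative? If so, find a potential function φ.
No, ∇×F = (x*(2*z + exp(x*y) + 3*exp(x*z)), -3*x*y + 3*x*sin(x*z) - 2*y*z - y*exp(x*y) - 4*exp(x + z), 3*x*z + 5*y*exp(x*y) - 3*z*exp(x*z)) ≠ 0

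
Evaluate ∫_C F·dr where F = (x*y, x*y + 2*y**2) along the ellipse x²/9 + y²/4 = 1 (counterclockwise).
0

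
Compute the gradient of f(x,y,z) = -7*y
(0, -7, 0)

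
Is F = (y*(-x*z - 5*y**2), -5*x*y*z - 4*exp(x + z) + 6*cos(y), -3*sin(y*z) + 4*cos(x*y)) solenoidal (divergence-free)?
No, ∇·F = -5*x*z - y*z - 3*y*cos(y*z) - 6*sin(y)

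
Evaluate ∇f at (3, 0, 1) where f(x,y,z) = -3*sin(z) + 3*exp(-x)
(-3*exp(-3), 0, -3*cos(1))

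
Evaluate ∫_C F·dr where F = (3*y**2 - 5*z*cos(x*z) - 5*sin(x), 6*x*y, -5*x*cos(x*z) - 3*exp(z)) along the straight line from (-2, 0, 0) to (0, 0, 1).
-3*E - 5*cos(2) + 8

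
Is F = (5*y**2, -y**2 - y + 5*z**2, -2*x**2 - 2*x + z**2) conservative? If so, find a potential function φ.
No, ∇×F = (-10*z, 4*x + 2, -10*y) ≠ 0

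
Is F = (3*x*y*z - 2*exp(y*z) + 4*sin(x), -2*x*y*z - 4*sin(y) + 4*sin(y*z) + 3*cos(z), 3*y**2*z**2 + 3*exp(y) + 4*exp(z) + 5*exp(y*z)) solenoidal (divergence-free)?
No, ∇·F = -2*x*z + 6*y**2*z + 3*y*z + 5*y*exp(y*z) + 4*z*cos(y*z) + 4*exp(z) + 4*cos(x) - 4*cos(y)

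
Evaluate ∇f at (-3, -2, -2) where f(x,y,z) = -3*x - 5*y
(-3, -5, 0)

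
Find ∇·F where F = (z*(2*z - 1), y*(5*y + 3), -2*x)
10*y + 3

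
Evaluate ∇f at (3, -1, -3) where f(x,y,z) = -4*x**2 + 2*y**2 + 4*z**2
(-24, -4, -24)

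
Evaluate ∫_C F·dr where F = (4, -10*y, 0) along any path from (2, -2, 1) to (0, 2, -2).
-8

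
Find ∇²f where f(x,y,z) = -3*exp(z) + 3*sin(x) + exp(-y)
-3*exp(z) - 3*sin(x) + exp(-y)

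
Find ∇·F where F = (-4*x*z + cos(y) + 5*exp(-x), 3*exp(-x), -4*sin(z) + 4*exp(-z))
-4*z - 4*cos(z) - 4*exp(-z) - 5*exp(-x)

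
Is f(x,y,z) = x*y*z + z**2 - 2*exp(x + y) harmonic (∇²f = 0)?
No, ∇²f = 2 - 4*exp(x + y)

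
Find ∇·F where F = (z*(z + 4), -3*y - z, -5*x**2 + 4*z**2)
8*z - 3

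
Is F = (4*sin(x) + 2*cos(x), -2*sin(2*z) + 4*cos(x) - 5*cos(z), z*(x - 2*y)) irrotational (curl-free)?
No, ∇×F = (-2*z - 5*sin(z) + 4*cos(2*z), -z, -4*sin(x))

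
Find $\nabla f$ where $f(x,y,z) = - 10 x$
(-10, 0, 0)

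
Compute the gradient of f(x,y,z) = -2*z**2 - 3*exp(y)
(0, -3*exp(y), -4*z)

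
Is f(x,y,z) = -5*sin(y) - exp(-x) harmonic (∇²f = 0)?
No, ∇²f = 5*sin(y) - exp(-x)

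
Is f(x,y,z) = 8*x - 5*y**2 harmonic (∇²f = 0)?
No, ∇²f = -10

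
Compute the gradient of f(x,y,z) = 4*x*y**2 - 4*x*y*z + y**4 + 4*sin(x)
(4*y**2 - 4*y*z + 4*cos(x), 8*x*y - 4*x*z + 4*y**3, -4*x*y)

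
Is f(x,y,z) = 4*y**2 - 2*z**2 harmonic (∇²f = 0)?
No, ∇²f = 4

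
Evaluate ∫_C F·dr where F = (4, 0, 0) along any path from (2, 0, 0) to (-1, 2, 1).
-12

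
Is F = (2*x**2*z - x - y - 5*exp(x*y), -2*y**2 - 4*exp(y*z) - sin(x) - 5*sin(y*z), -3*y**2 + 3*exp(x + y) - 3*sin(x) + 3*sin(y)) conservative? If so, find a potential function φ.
No, ∇×F = (4*y*exp(y*z) + 5*y*cos(y*z) - 6*y + 3*exp(x + y) + 3*cos(y), 2*x**2 - 3*exp(x + y) + 3*cos(x), 5*x*exp(x*y) - cos(x) + 1) ≠ 0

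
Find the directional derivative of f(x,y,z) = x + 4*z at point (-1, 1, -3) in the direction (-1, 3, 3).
11*sqrt(19)/19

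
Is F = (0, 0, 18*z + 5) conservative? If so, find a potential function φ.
Yes, F is conservative. φ = z*(9*z + 5)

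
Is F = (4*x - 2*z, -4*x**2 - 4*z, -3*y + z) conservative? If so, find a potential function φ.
No, ∇×F = (1, -2, -8*x) ≠ 0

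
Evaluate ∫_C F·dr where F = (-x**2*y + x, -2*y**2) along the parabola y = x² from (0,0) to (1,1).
-11/30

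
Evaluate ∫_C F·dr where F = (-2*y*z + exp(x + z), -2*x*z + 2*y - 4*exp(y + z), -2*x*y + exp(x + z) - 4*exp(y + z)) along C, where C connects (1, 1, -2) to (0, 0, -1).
-5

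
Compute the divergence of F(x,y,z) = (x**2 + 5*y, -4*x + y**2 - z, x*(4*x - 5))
2*x + 2*y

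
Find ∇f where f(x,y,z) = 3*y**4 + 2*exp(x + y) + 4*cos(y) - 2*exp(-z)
(2*exp(x + y), 12*y**3 + 2*exp(x + y) - 4*sin(y), 2*exp(-z))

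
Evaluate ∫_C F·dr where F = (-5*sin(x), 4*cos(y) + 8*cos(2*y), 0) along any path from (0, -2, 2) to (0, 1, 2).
4*sin(4) + 4*sin(1) + 8*sin(2)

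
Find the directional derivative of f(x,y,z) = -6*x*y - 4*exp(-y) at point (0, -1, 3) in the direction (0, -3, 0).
-4*E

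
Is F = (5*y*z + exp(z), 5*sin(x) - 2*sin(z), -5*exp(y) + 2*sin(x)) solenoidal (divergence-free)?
Yes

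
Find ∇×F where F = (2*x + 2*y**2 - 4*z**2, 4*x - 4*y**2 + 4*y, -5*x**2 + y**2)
(2*y, 10*x - 8*z, 4 - 4*y)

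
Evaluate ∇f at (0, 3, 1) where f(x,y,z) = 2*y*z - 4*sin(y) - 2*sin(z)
(0, 2 - 4*cos(3), 6 - 2*cos(1))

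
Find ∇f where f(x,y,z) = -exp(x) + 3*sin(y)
(-exp(x), 3*cos(y), 0)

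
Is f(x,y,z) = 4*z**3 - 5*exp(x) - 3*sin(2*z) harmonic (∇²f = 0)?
No, ∇²f = 24*z - 5*exp(x) + 12*sin(2*z)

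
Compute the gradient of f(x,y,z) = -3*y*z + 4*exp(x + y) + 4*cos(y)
(4*exp(x + y), -3*z + 4*exp(x + y) - 4*sin(y), -3*y)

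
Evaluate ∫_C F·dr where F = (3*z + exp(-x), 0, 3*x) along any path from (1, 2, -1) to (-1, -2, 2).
-3 - 2*sinh(1)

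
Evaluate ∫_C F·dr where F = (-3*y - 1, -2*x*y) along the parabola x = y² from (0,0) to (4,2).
-28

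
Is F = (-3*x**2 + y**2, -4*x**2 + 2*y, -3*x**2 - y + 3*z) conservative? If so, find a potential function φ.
No, ∇×F = (-1, 6*x, -8*x - 2*y) ≠ 0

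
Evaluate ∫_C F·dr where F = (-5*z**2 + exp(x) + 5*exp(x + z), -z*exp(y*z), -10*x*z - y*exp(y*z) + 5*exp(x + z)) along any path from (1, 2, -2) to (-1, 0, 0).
-sinh(4) - 2*sinh(1) + 19 + cosh(4)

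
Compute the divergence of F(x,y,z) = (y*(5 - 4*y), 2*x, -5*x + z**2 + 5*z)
2*z + 5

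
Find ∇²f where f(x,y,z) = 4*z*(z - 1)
8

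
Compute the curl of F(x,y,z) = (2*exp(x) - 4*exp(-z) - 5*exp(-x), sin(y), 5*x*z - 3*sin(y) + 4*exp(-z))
(-3*cos(y), -5*z + 4*exp(-z), 0)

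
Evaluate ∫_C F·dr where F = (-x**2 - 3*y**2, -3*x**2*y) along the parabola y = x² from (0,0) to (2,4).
-1288/15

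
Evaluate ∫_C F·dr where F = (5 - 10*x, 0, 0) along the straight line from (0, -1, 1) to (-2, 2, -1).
-30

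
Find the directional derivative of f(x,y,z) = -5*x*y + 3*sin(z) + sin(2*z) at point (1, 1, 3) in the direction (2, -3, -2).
sqrt(17)*(-4*cos(6) + 5 - 6*cos(3))/17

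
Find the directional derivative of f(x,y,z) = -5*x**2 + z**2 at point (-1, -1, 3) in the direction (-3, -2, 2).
-18*sqrt(17)/17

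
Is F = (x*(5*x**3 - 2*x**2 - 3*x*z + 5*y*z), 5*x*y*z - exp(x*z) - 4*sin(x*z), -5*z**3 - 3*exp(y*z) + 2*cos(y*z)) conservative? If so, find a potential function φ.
No, ∇×F = (-5*x*y + x*exp(x*z) + 4*x*cos(x*z) - 3*z*exp(y*z) - 2*z*sin(y*z), x*(-3*x + 5*y), z*(-5*x + 5*y - exp(x*z) - 4*cos(x*z))) ≠ 0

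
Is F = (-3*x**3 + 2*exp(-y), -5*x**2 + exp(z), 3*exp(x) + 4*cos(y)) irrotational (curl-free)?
No, ∇×F = (-exp(z) - 4*sin(y), -3*exp(x), -10*x + 2*exp(-y))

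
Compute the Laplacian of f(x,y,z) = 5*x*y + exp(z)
exp(z)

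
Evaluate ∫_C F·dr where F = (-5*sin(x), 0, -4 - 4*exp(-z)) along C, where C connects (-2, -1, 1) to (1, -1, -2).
-4*exp(-1) - 5*cos(2) + 5*cos(1) + 12 + 4*exp(2)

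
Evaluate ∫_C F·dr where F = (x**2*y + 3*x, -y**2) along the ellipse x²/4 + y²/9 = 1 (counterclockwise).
-6*pi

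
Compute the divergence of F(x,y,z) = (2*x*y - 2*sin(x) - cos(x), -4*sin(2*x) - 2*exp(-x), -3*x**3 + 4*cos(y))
2*y + sin(x) - 2*cos(x)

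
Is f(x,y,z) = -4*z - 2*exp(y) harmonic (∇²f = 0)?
No, ∇²f = -2*exp(y)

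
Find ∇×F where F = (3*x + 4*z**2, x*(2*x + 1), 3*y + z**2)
(3, 8*z, 4*x + 1)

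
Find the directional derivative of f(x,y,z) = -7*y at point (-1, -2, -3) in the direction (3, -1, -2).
sqrt(14)/2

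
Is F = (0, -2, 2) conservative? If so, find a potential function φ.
Yes, F is conservative. φ = -2*y + 2*z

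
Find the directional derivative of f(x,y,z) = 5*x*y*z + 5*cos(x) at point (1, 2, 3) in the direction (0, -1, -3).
-9*sqrt(10)/2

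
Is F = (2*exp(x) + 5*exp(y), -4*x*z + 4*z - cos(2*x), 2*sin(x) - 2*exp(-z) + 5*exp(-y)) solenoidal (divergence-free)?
No, ∇·F = 2*exp(x) + 2*exp(-z)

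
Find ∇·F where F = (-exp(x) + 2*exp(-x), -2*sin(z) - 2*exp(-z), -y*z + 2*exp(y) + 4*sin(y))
-y + sinh(x) - 3*cosh(x)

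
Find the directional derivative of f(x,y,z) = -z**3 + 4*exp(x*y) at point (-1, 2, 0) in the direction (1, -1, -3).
12*sqrt(11)*exp(-2)/11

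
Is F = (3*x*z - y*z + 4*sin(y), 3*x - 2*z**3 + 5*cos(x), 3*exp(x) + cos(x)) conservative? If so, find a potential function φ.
No, ∇×F = (6*z**2, 3*x - y - 3*exp(x) + sin(x), z - 5*sin(x) - 4*cos(y) + 3) ≠ 0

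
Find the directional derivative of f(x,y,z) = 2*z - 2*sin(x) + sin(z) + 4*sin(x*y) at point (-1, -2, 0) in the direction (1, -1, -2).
-sqrt(6)*(2*cos(2) + cos(1) + 3)/3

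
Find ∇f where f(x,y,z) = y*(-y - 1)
(0, -2*y - 1, 0)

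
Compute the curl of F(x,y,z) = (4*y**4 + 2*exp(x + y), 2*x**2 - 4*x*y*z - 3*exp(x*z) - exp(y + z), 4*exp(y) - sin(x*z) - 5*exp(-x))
(4*x*y + 3*x*exp(x*z) + 4*exp(y) + exp(y + z), z*cos(x*z) - 5*exp(-x), 4*x - 16*y**3 - 4*y*z - 3*z*exp(x*z) - 2*exp(x + y))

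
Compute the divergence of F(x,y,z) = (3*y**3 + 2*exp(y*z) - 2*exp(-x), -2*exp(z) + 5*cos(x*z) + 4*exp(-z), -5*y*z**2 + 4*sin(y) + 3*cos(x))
-10*y*z + 2*exp(-x)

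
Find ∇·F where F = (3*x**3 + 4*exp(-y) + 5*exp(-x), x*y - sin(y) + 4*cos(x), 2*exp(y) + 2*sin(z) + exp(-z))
9*x**2 + x - cos(y) + 2*cos(z) - exp(-z) - 5*exp(-x)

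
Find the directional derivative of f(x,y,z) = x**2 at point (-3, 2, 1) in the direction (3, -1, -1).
-18*sqrt(11)/11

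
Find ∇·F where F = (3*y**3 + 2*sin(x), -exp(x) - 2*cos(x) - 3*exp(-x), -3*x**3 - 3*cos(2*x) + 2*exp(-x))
2*cos(x)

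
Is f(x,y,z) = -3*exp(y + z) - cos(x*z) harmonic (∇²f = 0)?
No, ∇²f = x**2*cos(x*z) + z**2*cos(x*z) - 6*exp(y + z)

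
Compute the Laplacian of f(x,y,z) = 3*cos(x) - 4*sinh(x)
-3*cos(x) - 4*sinh(x)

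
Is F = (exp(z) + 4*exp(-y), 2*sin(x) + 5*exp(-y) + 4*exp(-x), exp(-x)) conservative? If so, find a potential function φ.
No, ∇×F = (0, exp(z) + exp(-x), 2*cos(x) + 4*exp(-y) - 4*exp(-x)) ≠ 0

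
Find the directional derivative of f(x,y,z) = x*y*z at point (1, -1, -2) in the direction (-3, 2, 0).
-10*sqrt(13)/13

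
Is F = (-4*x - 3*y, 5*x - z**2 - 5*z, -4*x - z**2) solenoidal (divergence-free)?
No, ∇·F = -2*z - 4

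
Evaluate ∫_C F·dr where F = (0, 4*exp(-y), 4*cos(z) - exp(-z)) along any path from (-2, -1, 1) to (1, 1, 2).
(-5*E + 1 + 4*(-sin(1) + sin(2) + E)*exp(2))*exp(-2)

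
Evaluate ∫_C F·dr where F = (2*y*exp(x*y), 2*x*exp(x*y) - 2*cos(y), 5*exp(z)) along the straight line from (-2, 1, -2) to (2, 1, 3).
(-7 + (2 + 5*E)*exp(4))*exp(-2)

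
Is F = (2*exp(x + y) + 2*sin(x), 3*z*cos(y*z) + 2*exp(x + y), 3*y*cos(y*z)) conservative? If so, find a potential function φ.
Yes, F is conservative. φ = 2*exp(x + y) + 3*sin(y*z) - 2*cos(x)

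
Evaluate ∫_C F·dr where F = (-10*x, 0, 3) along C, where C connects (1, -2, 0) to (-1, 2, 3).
9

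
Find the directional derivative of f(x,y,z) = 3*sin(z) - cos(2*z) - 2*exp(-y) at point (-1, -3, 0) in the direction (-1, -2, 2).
2 - 4*exp(3)/3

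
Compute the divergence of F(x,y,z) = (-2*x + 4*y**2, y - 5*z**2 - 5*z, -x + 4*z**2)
8*z - 1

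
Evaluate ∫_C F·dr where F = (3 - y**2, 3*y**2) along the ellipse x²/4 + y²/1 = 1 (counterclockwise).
0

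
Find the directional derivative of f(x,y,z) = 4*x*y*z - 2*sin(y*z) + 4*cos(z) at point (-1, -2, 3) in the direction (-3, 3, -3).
2*sqrt(3)*(-5*cos(6) + 2*sin(3) + 2)/3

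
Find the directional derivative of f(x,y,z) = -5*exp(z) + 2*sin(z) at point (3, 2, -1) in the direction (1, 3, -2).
sqrt(14)*(-2*E*cos(1) + 5)*exp(-1)/7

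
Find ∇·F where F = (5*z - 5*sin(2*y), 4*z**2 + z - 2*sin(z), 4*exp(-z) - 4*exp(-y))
-4*exp(-z)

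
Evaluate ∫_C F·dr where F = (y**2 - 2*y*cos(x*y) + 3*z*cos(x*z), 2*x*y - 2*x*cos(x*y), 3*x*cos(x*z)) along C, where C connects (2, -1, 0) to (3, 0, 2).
-2 - 2*sin(2) + 3*sin(6)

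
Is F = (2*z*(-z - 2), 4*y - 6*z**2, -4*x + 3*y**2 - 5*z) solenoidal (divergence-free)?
No, ∇·F = -1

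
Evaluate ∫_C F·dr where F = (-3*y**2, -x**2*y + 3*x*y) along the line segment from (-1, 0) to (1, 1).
-5/3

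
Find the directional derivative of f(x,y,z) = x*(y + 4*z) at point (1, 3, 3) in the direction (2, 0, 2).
19*sqrt(2)/2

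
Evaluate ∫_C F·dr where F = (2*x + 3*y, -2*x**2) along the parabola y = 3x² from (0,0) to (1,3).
1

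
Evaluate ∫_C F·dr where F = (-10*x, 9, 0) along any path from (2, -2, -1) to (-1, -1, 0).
24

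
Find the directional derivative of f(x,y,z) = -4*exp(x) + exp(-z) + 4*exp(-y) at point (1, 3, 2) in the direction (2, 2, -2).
sqrt(3)*(-4*exp(4) - 4 + E)*exp(-3)/3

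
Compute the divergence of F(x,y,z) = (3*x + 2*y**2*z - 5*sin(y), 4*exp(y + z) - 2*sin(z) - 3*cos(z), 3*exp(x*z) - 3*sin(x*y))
3*x*exp(x*z) + 4*exp(y + z) + 3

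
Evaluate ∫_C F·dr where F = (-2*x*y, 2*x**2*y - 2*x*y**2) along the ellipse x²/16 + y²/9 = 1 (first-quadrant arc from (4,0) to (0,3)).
104 - 27*pi/2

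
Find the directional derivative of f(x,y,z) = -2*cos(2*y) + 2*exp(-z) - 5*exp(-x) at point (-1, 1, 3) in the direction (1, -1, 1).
sqrt(3)*(-4*exp(3)*sin(2) - 2 + 5*exp(4))*exp(-3)/3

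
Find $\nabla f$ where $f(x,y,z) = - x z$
(-z, 0, -x)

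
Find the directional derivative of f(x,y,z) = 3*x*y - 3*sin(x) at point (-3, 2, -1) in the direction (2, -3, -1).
3*sqrt(14)*(13 - 2*cos(3))/14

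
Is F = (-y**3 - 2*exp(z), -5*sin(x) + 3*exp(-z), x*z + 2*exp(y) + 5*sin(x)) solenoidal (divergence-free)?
No, ∇·F = x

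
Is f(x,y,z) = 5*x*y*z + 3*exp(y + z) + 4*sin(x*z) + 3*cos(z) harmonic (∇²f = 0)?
No, ∇²f = -4*x**2*sin(x*z) - 4*z**2*sin(x*z) + 6*exp(y + z) - 3*cos(z)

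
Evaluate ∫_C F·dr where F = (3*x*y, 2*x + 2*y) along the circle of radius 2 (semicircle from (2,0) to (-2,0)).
4*pi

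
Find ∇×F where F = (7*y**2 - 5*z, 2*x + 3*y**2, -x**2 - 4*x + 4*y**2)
(8*y, 2*x - 1, 2 - 14*y)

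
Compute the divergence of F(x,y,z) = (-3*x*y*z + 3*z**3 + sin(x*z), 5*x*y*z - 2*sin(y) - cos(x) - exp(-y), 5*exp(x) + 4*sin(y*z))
5*x*z - 3*y*z + 4*y*cos(y*z) + z*cos(x*z) - 2*cos(y) + exp(-y)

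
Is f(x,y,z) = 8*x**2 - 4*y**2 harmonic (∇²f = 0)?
No, ∇²f = 8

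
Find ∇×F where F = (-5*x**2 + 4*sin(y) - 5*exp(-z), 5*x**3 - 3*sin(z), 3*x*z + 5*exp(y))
(5*exp(y) + 3*cos(z), -3*z + 5*exp(-z), 15*x**2 - 4*cos(y))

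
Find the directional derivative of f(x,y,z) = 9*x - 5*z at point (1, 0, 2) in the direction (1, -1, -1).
14*sqrt(3)/3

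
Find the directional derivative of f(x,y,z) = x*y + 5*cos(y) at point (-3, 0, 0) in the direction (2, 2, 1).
-2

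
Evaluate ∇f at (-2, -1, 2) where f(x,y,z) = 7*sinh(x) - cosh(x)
(sinh(2) + 7*cosh(2), 0, 0)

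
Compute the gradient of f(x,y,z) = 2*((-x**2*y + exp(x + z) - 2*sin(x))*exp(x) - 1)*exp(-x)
(-4*x*y + 2*exp(x + z) - 4*cos(x) + 2*exp(-x), -2*x**2, 2*exp(x + z))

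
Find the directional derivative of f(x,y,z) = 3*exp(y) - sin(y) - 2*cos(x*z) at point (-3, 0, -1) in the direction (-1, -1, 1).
-2*sqrt(3)*(2*sin(3) + 1)/3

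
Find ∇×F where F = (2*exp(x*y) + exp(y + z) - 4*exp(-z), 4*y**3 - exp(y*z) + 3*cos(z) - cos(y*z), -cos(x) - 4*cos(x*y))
(4*x*sin(x*y) + y*exp(y*z) - y*sin(y*z) + 3*sin(z), -4*y*sin(x*y) + exp(y + z) - sin(x) + 4*exp(-z), -2*x*exp(x*y) - exp(y + z))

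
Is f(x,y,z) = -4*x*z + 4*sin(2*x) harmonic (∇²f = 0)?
No, ∇²f = -16*sin(2*x)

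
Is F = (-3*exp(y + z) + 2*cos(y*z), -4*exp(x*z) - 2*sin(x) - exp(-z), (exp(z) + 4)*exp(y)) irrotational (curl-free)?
No, ∇×F = (((4*x*exp(x*z) + (exp(z) + 4)*exp(y))*exp(z) - 1)*exp(-z), -2*y*sin(y*z) - 3*exp(y + z), -4*z*exp(x*z) + 2*z*sin(y*z) + 3*exp(y + z) - 2*cos(x))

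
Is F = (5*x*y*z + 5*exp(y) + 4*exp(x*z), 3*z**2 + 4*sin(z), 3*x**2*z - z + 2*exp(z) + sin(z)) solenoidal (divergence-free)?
No, ∇·F = 3*x**2 + 5*y*z + 4*z*exp(x*z) + 2*exp(z) + cos(z) - 1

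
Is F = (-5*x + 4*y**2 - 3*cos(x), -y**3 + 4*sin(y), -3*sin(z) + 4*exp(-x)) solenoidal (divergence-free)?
No, ∇·F = -3*y**2 + 3*sin(x) + 4*cos(y) - 3*cos(z) - 5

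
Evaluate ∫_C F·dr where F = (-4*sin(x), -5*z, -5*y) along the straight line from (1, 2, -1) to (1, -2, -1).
-20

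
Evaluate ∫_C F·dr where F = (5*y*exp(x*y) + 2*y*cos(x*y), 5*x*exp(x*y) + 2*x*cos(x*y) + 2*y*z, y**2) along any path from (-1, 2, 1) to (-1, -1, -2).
-6 - 5*exp(-2) + 2*sin(1) + 2*sin(2) + 5*E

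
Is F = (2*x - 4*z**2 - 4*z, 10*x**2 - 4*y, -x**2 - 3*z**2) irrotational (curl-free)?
No, ∇×F = (0, 2*x - 8*z - 4, 20*x)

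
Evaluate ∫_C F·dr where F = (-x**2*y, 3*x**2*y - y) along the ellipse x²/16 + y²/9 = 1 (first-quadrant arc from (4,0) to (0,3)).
12*pi + 207/2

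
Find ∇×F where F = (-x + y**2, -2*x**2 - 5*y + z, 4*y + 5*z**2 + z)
(3, 0, -4*x - 2*y)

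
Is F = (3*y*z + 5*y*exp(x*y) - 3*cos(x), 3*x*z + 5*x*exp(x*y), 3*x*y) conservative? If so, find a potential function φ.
Yes, F is conservative. φ = 3*x*y*z + 5*exp(x*y) - 3*sin(x)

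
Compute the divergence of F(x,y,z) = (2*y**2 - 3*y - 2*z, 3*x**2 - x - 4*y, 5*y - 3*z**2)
-6*z - 4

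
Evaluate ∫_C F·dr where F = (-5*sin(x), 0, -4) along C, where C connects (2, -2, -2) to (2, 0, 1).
-12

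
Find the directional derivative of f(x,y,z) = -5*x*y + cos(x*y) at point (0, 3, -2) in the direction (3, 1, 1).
-45*sqrt(11)/11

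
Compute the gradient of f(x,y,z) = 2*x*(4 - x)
(8 - 4*x, 0, 0)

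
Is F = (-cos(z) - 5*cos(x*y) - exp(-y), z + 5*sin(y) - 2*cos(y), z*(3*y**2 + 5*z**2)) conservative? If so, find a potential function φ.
No, ∇×F = (6*y*z - 1, sin(z), -5*x*sin(x*y) - exp(-y)) ≠ 0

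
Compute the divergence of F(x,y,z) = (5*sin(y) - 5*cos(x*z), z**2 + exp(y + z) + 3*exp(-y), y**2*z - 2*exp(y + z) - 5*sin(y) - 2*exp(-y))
y**2 + 5*z*sin(x*z) - exp(y + z) - 3*exp(-y)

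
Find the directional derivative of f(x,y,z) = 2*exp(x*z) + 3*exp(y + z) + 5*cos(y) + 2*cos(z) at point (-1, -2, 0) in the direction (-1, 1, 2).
sqrt(6)*(-4*exp(2) + 9 + 5*exp(2)*sin(2))*exp(-2)/6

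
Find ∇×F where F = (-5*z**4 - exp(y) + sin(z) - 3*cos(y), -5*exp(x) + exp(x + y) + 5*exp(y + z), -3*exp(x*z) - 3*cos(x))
(-5*exp(y + z), -20*z**3 + 3*z*exp(x*z) - 3*sin(x) + cos(z), -5*exp(x) + exp(y) + exp(x + y) - 3*sin(y))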